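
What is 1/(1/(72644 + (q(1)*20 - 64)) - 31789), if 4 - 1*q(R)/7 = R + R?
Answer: -72860/2316146539 ≈ -3.1457e-5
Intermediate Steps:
q(R) = 28 - 14*R (q(R) = 28 - 7*(R + R) = 28 - 14*R)
1/(1/(72644 + (q(1)*20 - 64)) - 31789) = 1/(1/(72644 + ((28 - 14*1)*20 - 64)) - 31789) = 1/(1/(72644 + ((28 - 14)*20 - 64)) - 31789) = 1/(1/(72644 + (14*20 - 64)) - 31789) = 1/(1/(72644 + (280 - 64)) - 31789) = 1/(1/(72644 + 216) - 31789) = 1/(1/72860 - 31789) = 1/(-2316146539/72860) = -72860/2316146539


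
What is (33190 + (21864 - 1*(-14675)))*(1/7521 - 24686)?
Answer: -4315374522415/2507 ≈ -1.7213e+9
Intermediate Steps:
(33190 + (21864 - 1*(-14675)))*(1/7521 - 24686) = (33190 + (21864 + 14675))*(1/7521 - 24686) = (33190 + 36539)*(-185663405/7521) = 69729*(-185663405/7521) = -4315374522415/2507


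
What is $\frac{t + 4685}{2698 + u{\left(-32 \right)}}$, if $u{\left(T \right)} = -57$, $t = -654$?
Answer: $\frac{29}{19} \approx 1.5263$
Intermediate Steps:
$\frac{t + 4685}{2698 + u{\left(-32 \right)}} = \frac{-654 + 4685}{2698 - 57} = \frac{4031}{2641} = 4031 \cdot \frac{1}{2641} = \frac{29}{19}$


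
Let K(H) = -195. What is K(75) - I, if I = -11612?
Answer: 11417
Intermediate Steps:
K(75) - I = -195 - 1*(-11612) = -195 + 11612 = 11417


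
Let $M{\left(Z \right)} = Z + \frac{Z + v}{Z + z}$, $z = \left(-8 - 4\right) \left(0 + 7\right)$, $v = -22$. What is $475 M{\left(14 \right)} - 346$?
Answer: $\frac{44508}{7} \approx 6358.3$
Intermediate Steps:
$z = -84$ ($z = \left(-12\right) 7 = -84$)
$M{\left(Z \right)} = Z + \frac{-22 + Z}{-84 + Z}$ ($M{\left(Z \right)} = Z + \frac{Z - 22}{Z - 84} = Z + \frac{-22 + Z}{-84 + Z}$)
$475 M{\left(14 \right)} - 346 = 475 \frac{-22 + 14^{2} - 1162}{-84 + 14} - 346 = 475 \frac{-22 + 196 - 1162}{-70} - 346 = 475 \left(\left(- \frac{1}{70}\right) \left(-988\right)\right) - 346 = 475 \cdot \frac{494}{35} - 346 = \frac{46930}{7} - 346 = \frac{44508}{7}$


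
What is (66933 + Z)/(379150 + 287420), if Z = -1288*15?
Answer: 15871/222190 ≈ 0.071430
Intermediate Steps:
Z = -19320
(66933 + Z)/(379150 + 287420) = (66933 - 19320)/(379150 + 287420) = 47613/666570 = 47613*(1/666570) = 15871/222190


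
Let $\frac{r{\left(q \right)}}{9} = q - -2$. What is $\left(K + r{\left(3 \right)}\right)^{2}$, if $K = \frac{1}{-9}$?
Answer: $\frac{163216}{81} \approx 2015.0$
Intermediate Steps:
$K = - \frac{1}{9} \approx -0.11111$
$r{\left(q \right)} = 18 + 9 q$ ($r{\left(q \right)} = 9 \left(q - -2\right) = 9 \left(q + 2\right) = 9 \left(2 + q\right) = 18 + 9 q$)
$\left(K + r{\left(3 \right)}\right)^{2} = \left(- \frac{1}{9} + \left(18 + 9 \cdot 3\right)\right)^{2} = \left(- \frac{1}{9} + \left(18 + 27\right)\right)^{2} = \left(- \frac{1}{9} + 45\right)^{2} = \left(\frac{404}{9}\right)^{2} = \frac{163216}{81}$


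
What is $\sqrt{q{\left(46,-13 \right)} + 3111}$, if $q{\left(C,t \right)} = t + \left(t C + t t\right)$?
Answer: $\sqrt{2669} \approx 51.662$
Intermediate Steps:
$q{\left(C,t \right)} = t + t^{2} + C t$ ($q{\left(C,t \right)} = t + \left(C t + t^{2}\right) = t + \left(t^{2} + C t\right) = t + t^{2} + C t$)
$\sqrt{q{\left(46,-13 \right)} + 3111} = \sqrt{- 13 \left(1 + 46 - 13\right) + 3111} = \sqrt{\left(-13\right) 34 + 3111} = \sqrt{-442 + 3111} = \sqrt{2669}$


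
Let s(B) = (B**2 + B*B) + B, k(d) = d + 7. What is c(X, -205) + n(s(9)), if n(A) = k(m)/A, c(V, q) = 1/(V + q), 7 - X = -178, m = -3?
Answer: -91/3420 ≈ -0.026608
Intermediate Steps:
X = 185 (X = 7 - 1*(-178) = 7 + 178 = 185)
k(d) = 7 + d
s(B) = B + 2*B**2 (s(B) = (B**2 + B**2) + B = 2*B**2 + B = B + 2*B**2)
n(A) = 4/A (n(A) = (7 - 3)/A = 4/A)
c(X, -205) + n(s(9)) = 1/(185 - 205) + 4/((9*(1 + 2*9))) = 1/(-20) + 4/((9*(1 + 18))) = -1/20 + 4/((9*19)) = -1/20 + 4/171 = -91/3420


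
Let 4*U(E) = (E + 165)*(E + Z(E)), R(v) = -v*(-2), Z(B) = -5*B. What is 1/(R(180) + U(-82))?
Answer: 1/7166 ≈ 0.00013955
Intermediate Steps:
R(v) = 2*v
U(E) = -E*(165 + E) (U(E) = ((E + 165)*(E - 5*E))/4 = ((165 + E)*(-4*E))/4 = (-4*E*(165 + E))/4 = -E*(165 + E))
1/(R(180) + U(-82)) = 1/(2*180 - 82*(-165 - 1*(-82))) = 1/(360 - 82*(-165 + 82)) = 1/(360 - 82*(-83)) = 1/(360 + 6806) = 1/7166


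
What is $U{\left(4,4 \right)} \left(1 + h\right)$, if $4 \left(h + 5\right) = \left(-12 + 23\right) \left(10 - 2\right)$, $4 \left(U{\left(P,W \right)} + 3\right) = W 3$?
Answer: $0$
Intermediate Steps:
$U{\left(P,W \right)} = -3 + \frac{3 W}{4}$ ($U{\left(P,W \right)} = -3 + \frac{W 3}{4} = -3 + \frac{3 W}{4}$)
$h = 17$ ($h = -5 + \frac{\left(-12 + 23\right) \left(10 - 2\right)}{4} = -5 + \frac{11 \cdot 8}{4} = -5 + \frac{1}{4} \cdot 88 = -5 + 22 = 17$)
$U{\left(4,4 \right)} \left(1 + h\right) = \left(-3 + \frac{3}{4} \cdot 4\right) \left(1 + 17\right) = \left(-3 + 3\right) 18 = 0 \cdot 18 = 0$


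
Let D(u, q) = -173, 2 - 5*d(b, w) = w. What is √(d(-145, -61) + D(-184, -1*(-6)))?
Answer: I*√4010/5 ≈ 12.665*I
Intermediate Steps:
d(b, w) = ⅖ - w/5
√(d(-145, -61) + D(-184, -1*(-6))) = √((⅖ - ⅕*(-61)) - 173) = √((⅖ + 61/5) - 173) = √(63/5 - 173) = √(-802/5) = I*√4010/5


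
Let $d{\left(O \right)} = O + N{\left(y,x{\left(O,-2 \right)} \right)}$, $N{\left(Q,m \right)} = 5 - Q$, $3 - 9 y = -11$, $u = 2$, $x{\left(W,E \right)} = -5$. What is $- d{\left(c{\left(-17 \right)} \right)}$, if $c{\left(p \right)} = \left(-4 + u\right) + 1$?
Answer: $- \frac{22}{9} \approx -2.4444$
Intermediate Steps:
$c{\left(p \right)} = -1$ ($c{\left(p \right)} = \left(-4 + 2\right) + 1 = -2 + 1 = -1$)
$y = \frac{14}{9}$ ($y = \frac{1}{3} - - \frac{11}{9} = \frac{1}{3} + \frac{11}{9} = \frac{14}{9} \approx 1.5556$)
$d{\left(O \right)} = \frac{31}{9} + O$ ($d{\left(O \right)} = O + \left(5 - \frac{14}{9}\right) = O + \frac{31}{9} = \frac{31}{9} + O$)
$- d{\left(c{\left(-17 \right)} \right)} = - (\frac{31}{9} - 1) = \left(-1\right) \frac{22}{9} = - \frac{22}{9}$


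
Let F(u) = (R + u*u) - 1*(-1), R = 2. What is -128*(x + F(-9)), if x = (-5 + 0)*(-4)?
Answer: -13312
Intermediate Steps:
F(u) = 3 + u² (F(u) = (2 + u*u) - 1*(-1) = (2 + u²) + 1 = 3 + u²)
x = 20 (x = -5*(-4) = 20)
-128*(x + F(-9)) = -128*(20 + (3 + (-9)²)) = -128*(20 + (3 + 81)) = -128*(20 + 84) = -128*104 = -13312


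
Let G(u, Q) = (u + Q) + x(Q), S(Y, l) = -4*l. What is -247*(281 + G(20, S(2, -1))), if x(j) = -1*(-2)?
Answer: -75829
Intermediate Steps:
x(j) = 2
G(u, Q) = 2 + Q + u (G(u, Q) = (u + Q) + 2 = (Q + u) + 2 = 2 + Q + u)
-247*(281 + G(20, S(2, -1))) = -247*(281 + (2 - 4*(-1) + 20)) = -247*(281 + (2 + 4 + 20)) = -247*(281 + 26) = -247*307 = -75829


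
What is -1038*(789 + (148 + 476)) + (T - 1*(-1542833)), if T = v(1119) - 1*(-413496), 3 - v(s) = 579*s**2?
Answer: -724511581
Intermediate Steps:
v(s) = 3 - 579*s**2
T = -724587720 (T = (3 - 579*1119**2) - 1*(-413496) = (3 - 579*1252161) + 413496 = (3 - 725001219) + 413496 = -725001216 + 413496 = -724587720)
-1038*(789 + (148 + 476)) + (T - 1*(-1542833)) = -1038*(789 + (148 + 476)) + (-724587720 - 1*(-1542833)) = -1038*(789 + 624) + (-724587720 + 1542833) = -1038*1413 - 723044887 = -1466694 - 723044887 = -724511581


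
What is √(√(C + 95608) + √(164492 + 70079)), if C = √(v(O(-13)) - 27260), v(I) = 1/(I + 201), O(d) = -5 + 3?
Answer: √(39601*√234571 + 199*√199*√(19025992 + I*√1079523061))/199 ≈ 28.17 + 0.0047389*I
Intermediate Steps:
O(d) = -2
v(I) = 1/(201 + I)
C = I*√1079523061/199 (C = √(1/(201 - 2) - 27260) = √(1/199 - 27260) = √(-5424739/199) = I*√1079523061/199 ≈ 165.11*I)
√(√(C + 95608) + √(164492 + 70079)) = √(√(I*√1079523061/199 + 95608) + √(164492 + 70079)) = √(√(95608 + I*√1079523061/199) + √234571) = √(√234571 + √(95608 + I*√1079523061/199))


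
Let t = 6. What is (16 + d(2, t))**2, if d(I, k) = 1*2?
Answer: 324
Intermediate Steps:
d(I, k) = 2
(16 + d(2, t))**2 = (16 + 2)**2 = 18**2 = 324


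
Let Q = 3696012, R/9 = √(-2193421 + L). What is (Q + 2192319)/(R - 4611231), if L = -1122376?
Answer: -335215486981/262515060678 - 654259*I*√3315797/262515060678 ≈ -1.2769 - 0.0045383*I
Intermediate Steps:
R = 9*I*√3315797 (R = 9*√(-2193421 - 1122376) = 9*√(-3315797) = 9*(I*√3315797) = 9*I*√3315797 ≈ 16388.0*I)
(Q + 2192319)/(R - 4611231) = (3696012 + 2192319)/(9*I*√3315797 - 4611231) = 5888331/(-4611231 + 9*I*√3315797)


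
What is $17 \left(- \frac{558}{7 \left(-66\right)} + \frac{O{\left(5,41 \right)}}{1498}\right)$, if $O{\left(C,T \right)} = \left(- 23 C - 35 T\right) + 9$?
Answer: $\frac{50167}{16478} \approx 3.0445$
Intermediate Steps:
$O{\left(C,T \right)} = 9 - 35 T - 23 C$ ($O{\left(C,T \right)} = \left(- 35 T - 23 C\right) + 9 = 9 - 35 T - 23 C$)
$17 \left(- \frac{558}{7 \left(-66\right)} + \frac{O{\left(5,41 \right)}}{1498}\right) = 17 \left(- \frac{558}{7 \left(-66\right)} + \frac{9 - 1435 - 115}{1498}\right) = 17 \left(- \frac{558}{-462} + \left(9 - 1435 - 115\right) \frac{1}{1498}\right) = 17 \left(\left(-558\right) \left(- \frac{1}{462}\right) - \frac{1541}{1498}\right) = 17 \left(\frac{93}{77} - \frac{1541}{1498}\right) = 17 \cdot \frac{2951}{16478} = \frac{50167}{16478}$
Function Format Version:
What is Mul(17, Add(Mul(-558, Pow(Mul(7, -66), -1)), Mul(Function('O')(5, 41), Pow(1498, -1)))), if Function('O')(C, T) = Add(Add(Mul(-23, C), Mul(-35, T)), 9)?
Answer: Rational(50167, 16478) ≈ 3.0445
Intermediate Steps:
Function('O')(C, T) = Add(9, Mul(-35, T), Mul(-23, C)) (Function('O')(C, T) = Add(Add(Mul(-35, T), Mul(-23, C)), 9) = Add(9, Mul(-35, T), Mul(-23, C)))
Mul(17, Add(Mul(-558, Pow(Mul(7, -66), -1)), Mul(Function('O')(5, 41), Pow(1498, -1)))) = Mul(17, Add(Mul(-558, Pow(Mul(7, -66), -1)), Mul(Add(9, Mul(-35, 41), Mul(-23, 5)), Pow(1498, -1)))) = Mul(17, Add(Mul(-558, Pow(-462, -1)), Mul(Add(9, -1435, -115), Rational(1, 1498)))) = Mul(17, Add(Mul(-558, Rational(-1, 462)), Mul(-1541, Rational(1, 1498)))) = Mul(17, Add(Rational(93, 77), Rational(-1541, 1498))) = Mul(17, Rational(2951, 16478)) = Rational(50167, 16478)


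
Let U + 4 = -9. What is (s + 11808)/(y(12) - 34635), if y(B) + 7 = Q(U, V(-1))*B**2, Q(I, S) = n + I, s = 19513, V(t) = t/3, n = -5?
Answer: -31321/37234 ≈ -0.84119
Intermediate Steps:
U = -13 (U = -4 - 9 = -13)
V(t) = t/3 (V(t) = t*(1/3) = t/3)
Q(I, S) = -5 + I
y(B) = -7 - 18*B**2 (y(B) = -7 + (-5 - 13)*B**2 = -7 - 18*B**2)
(s + 11808)/(y(12) - 34635) = (19513 + 11808)/((-7 - 18*12**2) - 34635) = 31321/((-7 - 18*144) - 34635) = 31321/((-7 - 2592) - 34635) = 31321/(-2599 - 34635) = 31321/(-37234) = 31321*(-1/37234) = -31321/37234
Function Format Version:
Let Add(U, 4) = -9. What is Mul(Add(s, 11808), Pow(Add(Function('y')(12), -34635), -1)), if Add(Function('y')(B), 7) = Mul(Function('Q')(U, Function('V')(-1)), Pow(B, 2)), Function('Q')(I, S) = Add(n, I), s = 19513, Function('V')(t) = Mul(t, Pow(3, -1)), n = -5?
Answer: Rational(-31321, 37234) ≈ -0.84119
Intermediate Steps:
U = -13 (U = Add(-4, -9) = -13)
Function('V')(t) = Mul(Rational(1, 3), t) (Function('V')(t) = Mul(t, Rational(1, 3)) = Mul(Rational(1, 3), t))
Function('Q')(I, S) = Add(-5, I)
Function('y')(B) = Add(-7, Mul(-18, Pow(B, 2))) (Function('y')(B) = Add(-7, Mul(Add(-5, -13), Pow(B, 2))) = Add(-7, Mul(-18, Pow(B, 2))))
Mul(Add(s, 11808), Pow(Add(Function('y')(12), -34635), -1)) = Mul(Add(19513, 11808), Pow(Add(Add(-7, Mul(-18, Pow(12, 2))), -34635), -1)) = Mul(31321, Pow(Add(Add(-7, Mul(-18, 144)), -34635), -1)) = Mul(31321, Pow(Add(Add(-7, -2592), -34635), -1)) = Mul(31321, Pow(Add(-2599, -34635), -1)) = Mul(31321, Pow(-37234, -1)) = Mul(31321, Rational(-1, 37234)) = Rational(-31321, 37234)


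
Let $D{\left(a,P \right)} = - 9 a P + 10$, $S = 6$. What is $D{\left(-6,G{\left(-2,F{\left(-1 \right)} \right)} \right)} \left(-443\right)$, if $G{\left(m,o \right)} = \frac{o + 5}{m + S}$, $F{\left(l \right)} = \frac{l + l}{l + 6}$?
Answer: $- \frac{319403}{10} \approx -31940.0$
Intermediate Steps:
$F{\left(l \right)} = \frac{2 l}{6 + l}$
$G{\left(m,o \right)} = \frac{5 + o}{6 + m}$ ($G{\left(m,o \right)} = \frac{o + 5}{m + 6} = \frac{5 + o}{6 + m}$)
$D{\left(a,P \right)} = 10 - 9 P a$ ($D{\left(a,P \right)} = - 9 P a + 10 = 10 - 9 P a$)
$D{\left(-6,G{\left(-2,F{\left(-1 \right)} \right)} \right)} \left(-443\right) = \left(10 - 9 \frac{5 + 2 \left(-1\right) \frac{1}{6 - 1}}{6 - 2} \left(-6\right)\right) \left(-443\right) = \left(10 - 9 \frac{5 + 2 \left(-1\right) \frac{1}{5}}{4} \left(-6\right)\right) \left(-443\right) = \left(10 - 9 \frac{5 - \frac{2}{5}}{4} \left(-6\right)\right) \left(-443\right) = \left(10 - 9 \cdot \frac{1}{4} \cdot \frac{23}{5} \left(-6\right)\right) \left(-443\right) = \left(10 - \frac{207}{20} \left(-6\right)\right) \left(-443\right) = \left(10 + \frac{621}{10}\right) \left(-443\right) = \frac{721}{10} \left(-443\right) = - \frac{319403}{10}$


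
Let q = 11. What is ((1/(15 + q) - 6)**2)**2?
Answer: 577200625/456976 ≈ 1263.1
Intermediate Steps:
((1/(15 + q) - 6)**2)**2 = ((1/(15 + 11) - 6)**2)**2 = ((1/26 - 6)**2)**2 = ((-155/26)**2)**2 = (24025/676)**2 = 577200625/456976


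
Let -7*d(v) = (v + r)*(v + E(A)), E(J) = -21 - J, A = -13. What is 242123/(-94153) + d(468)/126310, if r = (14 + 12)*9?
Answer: -24448177967/8324725801 ≈ -2.9368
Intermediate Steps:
r = 234 (r = 26*9 = 234)
d(v) = -(-8 + v)*(234 + v)/7 (d(v) = -(v + 234)*(v + (-21 - 1*(-13)))/7 = -(234 + v)*(v + (-21 + 13))/7 = -(234 + v)*(v - 8)/7 = -(234 + v)*(-8 + v)/7 = -(-8 + v)*(234 + v)/7)
242123/(-94153) + d(468)/126310 = 242123/(-94153) + (1872/7 - 226/7*468 - ⅐*468²)/126310 = 242123*(-1/94153) + (1872/7 - 105768/7 - ⅐*219024)*(1/126310) = -242123/94153 + (1872/7 - 105768/7 - 219024/7)*(1/126310) = -242123/94153 - 322920/7*1/126310 = -242123/94153 - 32292/88417 = -24448177967/8324725801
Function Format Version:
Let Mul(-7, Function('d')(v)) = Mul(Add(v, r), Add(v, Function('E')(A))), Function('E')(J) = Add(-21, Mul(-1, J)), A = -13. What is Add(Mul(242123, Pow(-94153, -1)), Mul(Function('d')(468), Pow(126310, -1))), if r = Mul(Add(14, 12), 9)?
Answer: Rational(-24448177967, 8324725801) ≈ -2.9368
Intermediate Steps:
r = 234 (r = Mul(26, 9) = 234)
Function('d')(v) = Mul(Rational(-1, 7), Add(-8, v), Add(234, v)) (Function('d')(v) = Mul(Rational(-1, 7), Mul(Add(v, 234), Add(v, Add(-21, Mul(-1, -13))))) = Mul(Rational(-1, 7), Mul(Add(234, v), Add(v, Add(-21, 13)))) = Mul(Rational(-1, 7), Mul(Add(234, v), Add(v, -8))) = Mul(Rational(-1, 7), Mul(Add(234, v), Add(-8, v))) = Mul(Rational(-1, 7), Mul(Add(-8, v), Add(234, v))) = Mul(Rational(-1, 7), Add(-8, v), Add(234, v)))
Add(Mul(242123, Pow(-94153, -1)), Mul(Function('d')(468), Pow(126310, -1))) = Add(Mul(242123, Pow(-94153, -1)), Mul(Add(Rational(1872, 7), Mul(Rational(-226, 7), 468), Mul(Rational(-1, 7), Pow(468, 2))), Pow(126310, -1))) = Add(Mul(242123, Rational(-1, 94153)), Mul(Add(Rational(1872, 7), Rational(-105768, 7), Mul(Rational(-1, 7), 219024)), Rational(1, 126310))) = Add(Rational(-242123, 94153), Mul(Add(Rational(1872, 7), Rational(-105768, 7), Rational(-219024, 7)), Rational(1, 126310))) = Add(Rational(-242123, 94153), Mul(Rational(-322920, 7), Rational(1, 126310))) = Add(Rational(-242123, 94153), Rational(-32292, 88417)) = Rational(-24448177967, 8324725801)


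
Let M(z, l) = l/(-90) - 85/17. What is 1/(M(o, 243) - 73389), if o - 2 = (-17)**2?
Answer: -10/733967 ≈ -1.3625e-5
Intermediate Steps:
o = 291 (o = 2 + (-17)**2 = 2 + 289 = 291)
M(z, l) = -5 - l/90 (M(z, l) = l*(-1/90) - 85*1/17 = -l/90 - 5 = -5 - l/90)
1/(M(o, 243) - 73389) = 1/((-5 - 1/90*243) - 73389) = 1/((-5 - 27/10) - 73389) = 1/(-77/10 - 73389) = 1/(-733967/10) = -10/733967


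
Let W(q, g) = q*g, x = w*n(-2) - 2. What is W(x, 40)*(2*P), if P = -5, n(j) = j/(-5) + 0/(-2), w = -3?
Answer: 1280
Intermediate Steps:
n(j) = -j/5 (n(j) = j*(-⅕) + 0*(-½) = -j/5 + 0 = -j/5)
x = -16/5 (x = -(-3)*(-2)/5 - 2 = -3*⅖ - 2 = -6/5 - 2 = -16/5 ≈ -3.2000)
W(q, g) = g*q
W(x, 40)*(2*P) = (40*(-16/5))*(2*(-5)) = -128*(-10) = 1280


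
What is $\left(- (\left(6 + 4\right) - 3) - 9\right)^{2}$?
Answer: $256$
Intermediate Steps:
$\left(- (\left(6 + 4\right) - 3) - 9\right)^{2} = \left(- (10 - 3) - 9\right)^{2} = \left(\left(-1\right) 7 - 9\right)^{2} = \left(-7 - 9\right)^{2} = \left(-16\right)^{2} = 256$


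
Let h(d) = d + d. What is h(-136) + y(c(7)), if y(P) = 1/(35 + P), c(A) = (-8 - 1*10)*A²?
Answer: -230385/847 ≈ -272.00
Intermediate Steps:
c(A) = -18*A² (c(A) = (-8 - 10)*A² = -18*A²)
h(d) = 2*d
h(-136) + y(c(7)) = 2*(-136) + 1/(35 - 18*7²) = -272 + 1/(35 - 18*49) = -272 + 1/(35 - 882) = -272 + 1/(-847) = -272 - 1/847 = -230385/847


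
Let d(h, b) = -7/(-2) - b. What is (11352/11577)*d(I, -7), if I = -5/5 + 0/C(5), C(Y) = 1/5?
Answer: 39732/3859 ≈ 10.296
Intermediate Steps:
C(Y) = 1/5
I = -1 (I = -5/5 + 0/(1/5) = -5*1/5 + 0*5 = -1 + 0 = -1)
d(h, b) = 7/2 - b (d(h, b) = -7*(-1/2) - b = 7/2 - b)
(11352/11577)*d(I, -7) = (11352/11577)*(7/2 - 1*(-7)) = (11352*(1/11577))*(7/2 + 7) = (3784/3859)*(21/2) = 39732/3859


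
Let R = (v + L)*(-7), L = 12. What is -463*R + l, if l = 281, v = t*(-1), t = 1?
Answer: 35932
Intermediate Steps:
v = -1 (v = 1*(-1) = -1)
R = -77 (R = (-1 + 12)*(-7) = 11*(-7) = -77)
-463*R + l = -463*(-77) + 281 = 35651 + 281 = 35932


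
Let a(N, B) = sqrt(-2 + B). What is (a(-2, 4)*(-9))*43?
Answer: -387*sqrt(2) ≈ -547.30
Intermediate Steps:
(a(-2, 4)*(-9))*43 = (sqrt(-2 + 4)*(-9))*43 = (sqrt(2)*(-9))*43 = -9*sqrt(2)*43 = -387*sqrt(2)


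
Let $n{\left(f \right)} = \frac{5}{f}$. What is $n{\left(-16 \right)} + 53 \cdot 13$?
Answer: $\frac{11019}{16} \approx 688.69$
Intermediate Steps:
$n{\left(-16 \right)} + 53 \cdot 13 = \frac{5}{-16} + 53 \cdot 13 = 5 \left(- \frac{1}{16}\right) + 689 = - \frac{5}{16} + 689 = \frac{11019}{16}$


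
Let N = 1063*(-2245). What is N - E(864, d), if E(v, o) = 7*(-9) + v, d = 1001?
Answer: -2387236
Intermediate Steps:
N = -2386435
E(v, o) = -63 + v
N - E(864, d) = -2386435 - (-63 + 864) = -2386435 - 1*801 = -2386435 - 801 = -2387236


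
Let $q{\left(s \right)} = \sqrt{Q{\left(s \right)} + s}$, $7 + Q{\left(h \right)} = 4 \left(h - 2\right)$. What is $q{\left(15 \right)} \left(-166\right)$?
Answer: $- 332 \sqrt{15} \approx -1285.8$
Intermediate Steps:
$Q{\left(h \right)} = -15 + 4 h$ ($Q{\left(h \right)} = -7 + 4 \left(h - 2\right) = -7 + 4 \left(-2 + h\right) = -7 + \left(-8 + 4 h\right) = -15 + 4 h$)
$q{\left(s \right)} = \sqrt{-15 + 5 s}$ ($q{\left(s \right)} = \sqrt{\left(-15 + 4 s\right) + s} = \sqrt{-15 + 5 s}$)
$q{\left(15 \right)} \left(-166\right) = \sqrt{-15 + 5 \cdot 15} \left(-166\right) = \sqrt{-15 + 75} \left(-166\right) = \sqrt{60} \left(-166\right) = 2 \sqrt{15} \left(-166\right) = - 332 \sqrt{15}$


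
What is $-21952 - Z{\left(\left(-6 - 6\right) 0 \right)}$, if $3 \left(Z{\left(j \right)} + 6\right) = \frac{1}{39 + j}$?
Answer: $- \frac{2567683}{117} \approx -21946.0$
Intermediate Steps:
$Z{\left(j \right)} = -6 + \frac{1}{3 \left(39 + j\right)}$
$-21952 - Z{\left(\left(-6 - 6\right) 0 \right)} = -21952 - \frac{-701 - 18 \left(-6 - 6\right) 0}{3 \left(39 + \left(-6 - 6\right) 0\right)} = -21952 - \frac{-701 - 18 \left(\left(-12\right) 0\right)}{3 \left(39 - 0\right)} = -21952 - \frac{-701 - 0}{3 \left(39 + 0\right)} = -21952 - \frac{-701 + 0}{3 \cdot 39} = -21952 - \frac{1}{3} \cdot \frac{1}{39} \left(-701\right) = -21952 - - \frac{701}{117} = -21952 + \frac{701}{117} = - \frac{2567683}{117}$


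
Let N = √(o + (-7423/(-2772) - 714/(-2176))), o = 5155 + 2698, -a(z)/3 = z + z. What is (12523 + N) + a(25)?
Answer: 12373 + √26829077429/1848 ≈ 12462.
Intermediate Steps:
a(z) = -6*z (a(z) = -3*(z + z) = -6*z)
o = 7853
N = √26829077429/1848 (N = √(7853 + (-7423/(-2772) - 714/(-2176))) = √(7853 + (-7423*(-1/2772) - 714*(-1/2176))) = √(7853 + (7423/2772 + 21/64)) = √(7853 + 133321/44352) = √(348429577/44352) = √26829077429/1848 ≈ 88.634)
(12523 + N) + a(25) = (12523 + √26829077429/1848) - 6*25 = (12523 + √26829077429/1848) - 150 = 12373 + √26829077429/1848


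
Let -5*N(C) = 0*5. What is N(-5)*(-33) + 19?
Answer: 19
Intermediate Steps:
N(C) = 0 (N(C) = -0*5 = -⅕*0 = 0)
N(-5)*(-33) + 19 = 0*(-33) + 19 = 0 + 19 = 19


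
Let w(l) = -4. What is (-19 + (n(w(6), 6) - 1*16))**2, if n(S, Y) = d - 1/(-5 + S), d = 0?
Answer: 98596/81 ≈ 1217.2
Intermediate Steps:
n(S, Y) = -1/(-5 + S) (n(S, Y) = 0 - 1/(-5 + S) = -1/(-5 + S))
(-19 + (n(w(6), 6) - 1*16))**2 = (-19 + (-1/(-5 - 4) - 1*16))**2 = (-19 + (-1/(-9) - 16))**2 = (-19 + (-1*(-1/9) - 16))**2 = (-19 + (1/9 - 16))**2 = (-19 - 143/9)**2 = (-314/9)**2 = 98596/81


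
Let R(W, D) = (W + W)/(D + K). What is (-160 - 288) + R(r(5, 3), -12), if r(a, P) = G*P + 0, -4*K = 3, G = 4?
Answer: -7648/17 ≈ -449.88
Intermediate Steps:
K = -¾ (K = -¼*3 = -¾ ≈ -0.75000)
r(a, P) = 4*P (r(a, P) = 4*P + 0 = 4*P)
R(W, D) = 2*W/(-¾ + D) (R(W, D) = (W + W)/(D - ¾) = (2*W)/(-¾ + D) = 2*W/(-¾ + D))
(-160 - 288) + R(r(5, 3), -12) = (-160 - 288) + 8*(4*3)/(-3 + 4*(-12)) = -448 + 8*12/(-3 - 48) = -448 + 8*12/(-51) = -448 + 8*12*(-1/51) = -448 - 32/17 = -7648/17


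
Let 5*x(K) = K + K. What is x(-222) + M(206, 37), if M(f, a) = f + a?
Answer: 771/5 ≈ 154.20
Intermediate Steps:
x(K) = 2*K/5 (x(K) = (K + K)/5 = (2*K)/5 = 2*K/5)
M(f, a) = a + f
x(-222) + M(206, 37) = (2/5)*(-222) + (37 + 206) = -444/5 + 243 = 771/5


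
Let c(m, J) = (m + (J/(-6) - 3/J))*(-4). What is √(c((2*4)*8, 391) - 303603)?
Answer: I*√417729708957/1173 ≈ 551.0*I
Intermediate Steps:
c(m, J) = -4*m + 12/J + 2*J/3 (c(m, J) = (m + (J*(-⅙) - 3/J))*(-4) = (m + (-J/6 - 3/J))*(-4) = (m + (-3/J - J/6))*(-4) = (m - 3/J - J/6)*(-4) = -4*m + 12/J + 2*J/3)
√(c((2*4)*8, 391) - 303603) = √((-4*2*4*8 + 12/391 + (⅔)*391) - 303603) = √((-32*8 + 12*(1/391) + 782/3) - 303603) = √((-4*64 + 12/391 + 782/3) - 303603) = √((-256 + 12/391 + 782/3) - 303603) = √(5510/1173 - 303603) = √(-356120809/1173) = I*√417729708957/1173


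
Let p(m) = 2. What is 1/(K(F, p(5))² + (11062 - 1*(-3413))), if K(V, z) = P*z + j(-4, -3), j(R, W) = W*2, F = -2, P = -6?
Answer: 1/14799 ≈ 6.7572e-5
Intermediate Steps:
j(R, W) = 2*W
K(V, z) = -6 - 6*z (K(V, z) = -6*z + 2*(-3) = -6*z - 6 = -6 - 6*z)
1/(K(F, p(5))² + (11062 - 1*(-3413))) = 1/((-6 - 6*2)² + (11062 - 1*(-3413))) = 1/((-6 - 12)² + (11062 + 3413)) = 1/((-18)² + 14475) = 1/(324 + 14475) = 1/14799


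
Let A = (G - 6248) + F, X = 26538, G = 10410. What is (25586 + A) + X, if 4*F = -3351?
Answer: 221793/4 ≈ 55448.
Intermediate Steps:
F = -3351/4 (F = (¼)*(-3351) = -3351/4 ≈ -837.75)
A = 13297/4 (A = (10410 - 6248) - 3351/4 = 4162 - 3351/4 = 13297/4 ≈ 3324.3)
(25586 + A) + X = (25586 + 13297/4) + 26538 = 115641/4 + 26538 = 221793/4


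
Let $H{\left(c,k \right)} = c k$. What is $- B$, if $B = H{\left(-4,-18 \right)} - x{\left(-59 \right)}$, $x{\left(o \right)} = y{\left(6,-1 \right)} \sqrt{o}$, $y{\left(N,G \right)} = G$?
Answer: $-72 - i \sqrt{59} \approx -72.0 - 7.6811 i$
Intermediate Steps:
$x{\left(o \right)} = - \sqrt{o}$
$B = 72 + i \sqrt{59}$ ($B = \left(-4\right) \left(-18\right) - - \sqrt{-59} = 72 - - i \sqrt{59} = 72 + i \sqrt{59} \approx 72.0 + 7.6811 i$)
$- B = - (72 + i \sqrt{59}) = -72 - i \sqrt{59}$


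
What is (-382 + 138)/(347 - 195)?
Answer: -61/38 ≈ -1.6053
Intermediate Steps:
(-382 + 138)/(347 - 195) = -244/152 = -244*1/152 = -61/38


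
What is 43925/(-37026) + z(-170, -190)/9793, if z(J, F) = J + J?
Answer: -442746365/362595618 ≈ -1.2210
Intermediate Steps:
z(J, F) = 2*J
43925/(-37026) + z(-170, -190)/9793 = 43925/(-37026) + (2*(-170))/9793 = 43925*(-1/37026) - 340*1/9793 = -43925/37026 - 340/9793 = -442746365/362595618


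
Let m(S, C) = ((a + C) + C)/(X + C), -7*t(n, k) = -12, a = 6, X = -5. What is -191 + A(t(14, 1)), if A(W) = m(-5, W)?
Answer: -4459/23 ≈ -193.87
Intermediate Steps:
t(n, k) = 12/7 (t(n, k) = -⅐*(-12) = 12/7)
m(S, C) = (6 + 2*C)/(-5 + C) (m(S, C) = ((6 + C) + C)/(-5 + C) = (6 + 2*C)/(-5 + C))
A(W) = 2*(3 + W)/(-5 + W)
-191 + A(t(14, 1)) = -191 + 2*(3 + 12/7)/(-5 + 12/7) = -191 + 2*(33/7)/(-23/7) = -191 + 2*(-7/23)*(33/7) = -191 - 66/23 = -4459/23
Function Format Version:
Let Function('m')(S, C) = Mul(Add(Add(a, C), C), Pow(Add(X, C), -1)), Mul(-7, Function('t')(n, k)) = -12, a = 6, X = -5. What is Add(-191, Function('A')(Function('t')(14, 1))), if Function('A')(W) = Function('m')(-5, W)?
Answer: Rational(-4459, 23) ≈ -193.87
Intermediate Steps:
Function('t')(n, k) = Rational(12, 7) (Function('t')(n, k) = Mul(Rational(-1, 7), -12) = Rational(12, 7))
Function('m')(S, C) = Mul(Pow(Add(-5, C), -1), Add(6, Mul(2, C))) (Function('m')(S, C) = Mul(Add(Add(6, C), C), Pow(Add(-5, C), -1)) = Mul(Add(6, Mul(2, C)), Pow(Add(-5, C), -1)) = Mul(Pow(Add(-5, C), -1), Add(6, Mul(2, C))))
Function('A')(W) = Mul(2, Pow(Add(-5, W), -1), Add(3, W))
Add(-191, Function('A')(Function('t')(14, 1))) = Add(-191, Mul(2, Pow(Add(-5, Rational(12, 7)), -1), Add(3, Rational(12, 7)))) = Add(-191, Mul(2, Pow(Rational(-23, 7), -1), Rational(33, 7))) = Add(-191, Mul(2, Rational(-7, 23), Rational(33, 7))) = Add(-191, Rational(-66, 23)) = Rational(-4459, 23)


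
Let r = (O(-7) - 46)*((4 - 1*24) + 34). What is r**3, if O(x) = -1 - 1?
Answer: -303464448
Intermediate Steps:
O(x) = -2
r = -672 (r = (-2 - 46)*((4 - 1*24) + 34) = -48*((4 - 24) + 34) = -48*(-20 + 34) = -48*14 = -672)
r**3 = (-672)**3 = -303464448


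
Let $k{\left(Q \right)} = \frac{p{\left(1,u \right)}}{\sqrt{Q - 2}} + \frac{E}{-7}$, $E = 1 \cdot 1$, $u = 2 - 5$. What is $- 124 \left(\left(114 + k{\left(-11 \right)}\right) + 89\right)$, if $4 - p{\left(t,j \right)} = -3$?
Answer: $- \frac{176080}{7} + \frac{868 i \sqrt{13}}{13} \approx -25154.0 + 240.74 i$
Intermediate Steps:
$u = -3$
$E = 1$
$p{\left(t,j \right)} = 7$ ($p{\left(t,j \right)} = 4 - -3 = 4 + 3 = 7$)
$k{\left(Q \right)} = - \frac{1}{7} + \frac{7}{\sqrt{-2 + Q}}$ ($k{\left(Q \right)} = \frac{7}{\sqrt{Q - 2}} + 1 \frac{1}{-7} = \frac{7}{\sqrt{-2 + Q}} + 1 \left(- \frac{1}{7}\right) = \frac{7}{\sqrt{-2 + Q}} - \frac{1}{7} = - \frac{1}{7} + \frac{7}{\sqrt{-2 + Q}}$)
$- 124 \left(\left(114 + k{\left(-11 \right)}\right) + 89\right) = - 124 \left(\left(114 - \left(\frac{1}{7} - \frac{7}{\sqrt{-2 - 11}}\right)\right) + 89\right) = - 124 \left(\left(114 - \left(\frac{1}{7} - \frac{7}{i \sqrt{13}}\right)\right) + 89\right) = - 124 \left(\left(114 - \left(\frac{1}{7} - 7 \left(- \frac{i \sqrt{13}}{13}\right)\right)\right) + 89\right) = - 124 \left(\left(114 - \left(\frac{1}{7} + \frac{7 i \sqrt{13}}{13}\right)\right) + 89\right) = - 124 \left(\left(\frac{797}{7} - \frac{7 i \sqrt{13}}{13}\right) + 89\right) = - 124 \left(\frac{1420}{7} - \frac{7 i \sqrt{13}}{13}\right) = - \frac{176080}{7} + \frac{868 i \sqrt{13}}{13}$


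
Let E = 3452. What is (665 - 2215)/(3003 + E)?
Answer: -310/1291 ≈ -0.24012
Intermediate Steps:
(665 - 2215)/(3003 + E) = (665 - 2215)/(3003 + 3452) = -1550/6455 = -1550*1/6455 = -310/1291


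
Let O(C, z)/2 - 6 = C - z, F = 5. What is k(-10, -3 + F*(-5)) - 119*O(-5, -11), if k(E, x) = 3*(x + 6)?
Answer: -2922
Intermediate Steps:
O(C, z) = 12 - 2*z + 2*C (O(C, z) = 12 + 2*(C - z) = 12 + (-2*z + 2*C) = 12 - 2*z + 2*C)
k(E, x) = 18 + 3*x (k(E, x) = 3*(6 + x) = 18 + 3*x)
k(-10, -3 + F*(-5)) - 119*O(-5, -11) = (18 + 3*(-3 + 5*(-5))) - 119*(12 - 2*(-11) + 2*(-5)) = (18 + 3*(-3 - 25)) - 119*(12 + 22 - 10) = (18 + 3*(-28)) - 119*24 = (18 - 84) - 2856 = -66 - 2856 = -2922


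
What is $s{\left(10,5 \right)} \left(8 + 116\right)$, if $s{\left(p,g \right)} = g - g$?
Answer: $0$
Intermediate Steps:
$s{\left(p,g \right)} = 0$
$s{\left(10,5 \right)} \left(8 + 116\right) = 0 \left(8 + 116\right) = 0 \cdot 124 = 0$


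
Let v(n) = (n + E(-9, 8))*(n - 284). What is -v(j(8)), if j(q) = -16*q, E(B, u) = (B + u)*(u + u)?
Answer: -59328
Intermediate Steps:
E(B, u) = 2*u*(B + u) (E(B, u) = (B + u)*(2*u) = 2*u*(B + u))
v(n) = (-284 + n)*(-16 + n) (v(n) = (n + 2*8*(-9 + 8))*(n - 284) = (n + 2*8*(-1))*(-284 + n) = (n - 16)*(-284 + n) = (-16 + n)*(-284 + n) = (-284 + n)*(-16 + n))
-v(j(8)) = -(4544 + (-16*8)**2 - (-4800)*8) = -(4544 + (-128)**2 - 300*(-128)) = -(4544 + 16384 + 38400) = -1*59328 = -59328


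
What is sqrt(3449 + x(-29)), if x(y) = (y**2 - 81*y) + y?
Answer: sqrt(6610) ≈ 81.302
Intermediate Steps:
x(y) = y**2 - 80*y
sqrt(3449 + x(-29)) = sqrt(3449 - 29*(-80 - 29)) = sqrt(3449 - 29*(-109)) = sqrt(3449 + 3161) = sqrt(6610)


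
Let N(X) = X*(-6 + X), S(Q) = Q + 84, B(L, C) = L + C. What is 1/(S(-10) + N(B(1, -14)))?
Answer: 1/321 ≈ 0.0031153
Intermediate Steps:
B(L, C) = C + L
S(Q) = 84 + Q
1/(S(-10) + N(B(1, -14))) = 1/((84 - 10) + (-14 + 1)*(-6 + (-14 + 1))) = 1/(74 - 13*(-6 - 13)) = 1/(74 - 13*(-19)) = 1/(74 + 247) = 1/321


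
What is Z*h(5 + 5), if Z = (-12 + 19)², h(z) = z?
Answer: 490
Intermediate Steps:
Z = 49 (Z = 7² = 49)
Z*h(5 + 5) = 49*(5 + 5) = 49*10 = 490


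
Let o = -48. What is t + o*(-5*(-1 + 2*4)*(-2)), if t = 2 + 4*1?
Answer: -3354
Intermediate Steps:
t = 6 (t = 2 + 4 = 6)
t + o*(-5*(-1 + 2*4)*(-2)) = 6 - 48*(-5*(-1 + 2*4))*(-2) = 6 - 48*(-5*(-1 + 8))*(-2) = 6 - 48*(-5*7)*(-2) = 6 - (-1680)*(-2) = 6 - 48*70 = 6 - 3360 = -3354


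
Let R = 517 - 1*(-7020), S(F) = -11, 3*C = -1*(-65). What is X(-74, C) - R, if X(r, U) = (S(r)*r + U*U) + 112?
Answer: -55274/9 ≈ -6141.6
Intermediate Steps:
C = 65/3 (C = (-1*(-65))/3 = (⅓)*65 = 65/3 ≈ 21.667)
X(r, U) = 112 + U² - 11*r (X(r, U) = (-11*r + U*U) + 112 = (-11*r + U²) + 112 = (U² - 11*r) + 112 = 112 + U² - 11*r)
R = 7537 (R = 517 + 7020 = 7537)
X(-74, C) - R = (112 + (65/3)² - 11*(-74)) - 1*7537 = (112 + 4225/9 + 814) - 7537 = 12559/9 - 7537 = -55274/9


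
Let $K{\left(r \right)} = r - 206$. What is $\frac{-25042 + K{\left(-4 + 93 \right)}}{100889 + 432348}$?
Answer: $- \frac{25159}{533237} \approx -0.047182$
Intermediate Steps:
$K{\left(r \right)} = -206 + r$ ($K{\left(r \right)} = r - 206 = -206 + r$)
$\frac{-25042 + K{\left(-4 + 93 \right)}}{100889 + 432348} = \frac{-25042 + \left(-206 + \left(-4 + 93\right)\right)}{100889 + 432348} = \frac{-25042 + \left(-206 + 89\right)}{533237} = \left(-25042 - 117\right) \frac{1}{533237} = \left(-25159\right) \frac{1}{533237} = - \frac{25159}{533237}$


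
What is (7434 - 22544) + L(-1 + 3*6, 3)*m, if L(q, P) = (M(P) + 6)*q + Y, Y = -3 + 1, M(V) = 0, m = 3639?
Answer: 348790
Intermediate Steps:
Y = -2
L(q, P) = -2 + 6*q (L(q, P) = (0 + 6)*q - 2 = 6*q - 2 = -2 + 6*q)
(7434 - 22544) + L(-1 + 3*6, 3)*m = (7434 - 22544) + (-2 + 6*(-1 + 3*6))*3639 = -15110 + (-2 + 6*(-1 + 18))*3639 = -15110 + (-2 + 6*17)*3639 = -15110 + (-2 + 102)*3639 = -15110 + 100*3639 = -15110 + 363900 = 348790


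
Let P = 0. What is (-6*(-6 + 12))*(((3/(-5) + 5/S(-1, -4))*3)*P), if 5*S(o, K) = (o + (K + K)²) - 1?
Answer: 0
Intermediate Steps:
S(o, K) = -⅕ + o/5 + 4*K²/5 (S(o, K) = ((o + (K + K)²) - 1)/5 = ((o + (2*K)²) - 1)/5 = ((o + 4*K²) - 1)/5 = (-1 + o + 4*K²)/5 = -⅕ + o/5 + 4*K²/5)
(-6*(-6 + 12))*(((3/(-5) + 5/S(-1, -4))*3)*P) = (-6*(-6 + 12))*(((3/(-5) + 5/(-⅕ + (⅕)*(-1) + (⅘)*(-4)²))*3)*0) = (-6*6)*(((3*(-⅕) + 5/(-⅕ - ⅕ + (⅘)*16))*3)*0) = -36*(-⅗ + 5/(-⅕ - ⅕ + 64/5))*3*0 = -36*(-⅗ + 5/(62/5))*3*0 = -36*(-⅗ + 5*(5/62))*3*0 = -36*(-⅗ + 25/62)*3*0 = -36*(-61/310*3)*0 = -(-3294)*0/155 = -36*0 = 0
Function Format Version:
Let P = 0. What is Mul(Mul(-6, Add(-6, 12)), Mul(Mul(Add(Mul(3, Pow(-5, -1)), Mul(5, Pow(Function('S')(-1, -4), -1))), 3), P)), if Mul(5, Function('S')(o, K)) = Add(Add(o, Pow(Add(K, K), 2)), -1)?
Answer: 0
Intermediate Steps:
Function('S')(o, K) = Add(Rational(-1, 5), Mul(Rational(1, 5), o), Mul(Rational(4, 5), Pow(K, 2))) (Function('S')(o, K) = Mul(Rational(1, 5), Add(Add(o, Pow(Add(K, K), 2)), -1)) = Mul(Rational(1, 5), Add(Add(o, Pow(Mul(2, K), 2)), -1)) = Mul(Rational(1, 5), Add(Add(o, Mul(4, Pow(K, 2))), -1)) = Mul(Rational(1, 5), Add(-1, o, Mul(4, Pow(K, 2)))) = Add(Rational(-1, 5), Mul(Rational(1, 5), o), Mul(Rational(4, 5), Pow(K, 2))))
Mul(Mul(-6, Add(-6, 12)), Mul(Mul(Add(Mul(3, Pow(-5, -1)), Mul(5, Pow(Function('S')(-1, -4), -1))), 3), P)) = Mul(Mul(-6, Add(-6, 12)), Mul(Mul(Add(Mul(3, Pow(-5, -1)), Mul(5, Pow(Add(Rational(-1, 5), Mul(Rational(1, 5), -1), Mul(Rational(4, 5), Pow(-4, 2))), -1))), 3), 0)) = Mul(Mul(-6, 6), Mul(Mul(Add(Mul(3, Rational(-1, 5)), Mul(5, Pow(Add(Rational(-1, 5), Rational(-1, 5), Mul(Rational(4, 5), 16)), -1))), 3), 0)) = Mul(-36, Mul(Mul(Add(Rational(-3, 5), Mul(5, Pow(Add(Rational(-1, 5), Rational(-1, 5), Rational(64, 5)), -1))), 3), 0)) = Mul(-36, Mul(Mul(Add(Rational(-3, 5), Mul(5, Pow(Rational(62, 5), -1))), 3), 0)) = Mul(-36, Mul(Mul(Add(Rational(-3, 5), Mul(5, Rational(5, 62))), 3), 0)) = Mul(-36, Mul(Mul(Add(Rational(-3, 5), Rational(25, 62)), 3), 0)) = Mul(-36, Mul(Mul(Rational(-61, 310), 3), 0)) = Mul(-36, Mul(Rational(-183, 310), 0)) = Mul(-36, 0) = 0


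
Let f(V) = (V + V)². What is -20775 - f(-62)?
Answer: -36151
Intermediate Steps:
f(V) = 4*V² (f(V) = (2*V)² = 4*V²)
-20775 - f(-62) = -20775 - 4*(-62)² = -20775 - 4*3844 = -20775 - 1*15376 = -20775 - 15376 = -36151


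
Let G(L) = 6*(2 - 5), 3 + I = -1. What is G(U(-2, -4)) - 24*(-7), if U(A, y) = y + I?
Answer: 150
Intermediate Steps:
I = -4 (I = -3 - 1 = -4)
U(A, y) = -4 + y (U(A, y) = y - 4 = -4 + y)
G(L) = -18 (G(L) = 6*(-3) = -18)
G(U(-2, -4)) - 24*(-7) = -18 - 24*(-7) = -18 + 168 = 150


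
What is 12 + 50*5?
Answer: 262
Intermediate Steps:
12 + 50*5 = 12 + 250 = 262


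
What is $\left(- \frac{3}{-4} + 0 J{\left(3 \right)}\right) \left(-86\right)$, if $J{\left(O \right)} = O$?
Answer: $- \frac{129}{2} \approx -64.5$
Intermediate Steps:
$\left(- \frac{3}{-4} + 0 J{\left(3 \right)}\right) \left(-86\right) = \left(- \frac{3}{-4} + 0 \cdot 3\right) \left(-86\right) = \left(\left(-3\right) \left(- \frac{1}{4}\right) + 0\right) \left(-86\right) = \left(\frac{3}{4} + 0\right) \left(-86\right) = \frac{3}{4} \left(-86\right) = - \frac{129}{2}$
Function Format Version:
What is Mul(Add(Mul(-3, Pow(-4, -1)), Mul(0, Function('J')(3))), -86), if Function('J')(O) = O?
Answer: Rational(-129, 2) ≈ -64.500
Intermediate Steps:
Mul(Add(Mul(-3, Pow(-4, -1)), Mul(0, Function('J')(3))), -86) = Mul(Add(Mul(-3, Pow(-4, -1)), Mul(0, 3)), -86) = Mul(Add(Mul(-3, Rational(-1, 4)), 0), -86) = Mul(Add(Rational(3, 4), 0), -86) = Mul(Rational(3, 4), -86) = Rational(-129, 2)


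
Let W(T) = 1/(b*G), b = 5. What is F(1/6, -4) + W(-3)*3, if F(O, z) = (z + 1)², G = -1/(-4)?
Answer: 57/5 ≈ 11.400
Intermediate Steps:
G = ¼ (G = -1*(-¼) = ¼ ≈ 0.25000)
F(O, z) = (1 + z)²
W(T) = ⅘ (W(T) = 1/(5*(¼)) = 1/(5/4) = ⅘)
F(1/6, -4) + W(-3)*3 = (1 - 4)² + (⅘)*3 = (-3)² + 12/5 = 9 + 12/5 = 57/5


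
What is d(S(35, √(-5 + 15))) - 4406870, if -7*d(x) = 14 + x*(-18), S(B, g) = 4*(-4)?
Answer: -30848392/7 ≈ -4.4069e+6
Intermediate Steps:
S(B, g) = -16
d(x) = -2 + 18*x/7 (d(x) = -(14 + x*(-18))/7 = -(14 - 18*x)/7 = -2 + 18*x/7)
d(S(35, √(-5 + 15))) - 4406870 = (-2 + (18/7)*(-16)) - 4406870 = (-2 - 288/7) - 4406870 = -302/7 - 4406870 = -30848392/7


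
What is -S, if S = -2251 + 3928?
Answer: -1677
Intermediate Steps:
S = 1677
-S = -1*1677 = -1677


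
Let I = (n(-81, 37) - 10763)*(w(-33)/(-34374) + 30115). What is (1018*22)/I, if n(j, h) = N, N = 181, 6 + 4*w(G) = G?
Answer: -46656976/663890963333 ≈ -7.0278e-5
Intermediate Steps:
w(G) = -3/2 + G/4
n(j, h) = 181
I = -7302800596663/22916 (I = (181 - 10763)*((-3/2 + (1/4)*(-33))/(-34374) + 30115) = -10582*((-3/2 - 33/4)*(-1/34374) + 30115) = -10582*(-39/4*(-1/34374) + 30115) = -10582*(13/45832 + 30115) = -10582*1380230693/45832 = -7302800596663/22916 ≈ -3.1868e+8)
(1018*22)/I = (1018*22)/(-7302800596663/22916) = 22396*(-22916/7302800596663) = -46656976/663890963333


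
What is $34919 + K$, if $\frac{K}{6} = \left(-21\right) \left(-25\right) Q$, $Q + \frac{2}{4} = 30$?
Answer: $127844$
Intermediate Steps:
$Q = \frac{59}{2}$ ($Q = - \frac{1}{2} + 30 = \frac{59}{2} \approx 29.5$)
$K = 92925$ ($K = 6 \left(-21\right) \left(-25\right) \frac{59}{2} = 6 \cdot 525 \cdot \frac{59}{2} = 6 \cdot \frac{30975}{2} = 92925$)
$34919 + K = 34919 + 92925 = 127844$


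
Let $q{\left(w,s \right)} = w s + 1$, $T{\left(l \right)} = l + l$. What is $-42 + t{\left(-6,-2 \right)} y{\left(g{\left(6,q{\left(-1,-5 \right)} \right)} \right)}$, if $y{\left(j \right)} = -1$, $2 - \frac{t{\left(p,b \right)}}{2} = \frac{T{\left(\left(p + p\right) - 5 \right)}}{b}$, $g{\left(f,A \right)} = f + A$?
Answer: $-12$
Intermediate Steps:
$T{\left(l \right)} = 2 l$
$q{\left(w,s \right)} = 1 + s w$ ($q{\left(w,s \right)} = s w + 1 = 1 + s w$)
$g{\left(f,A \right)} = A + f$
$t{\left(p,b \right)} = 4 - \frac{2 \left(-10 + 4 p\right)}{b}$ ($t{\left(p,b \right)} = 4 - 2 \frac{2 \left(\left(p + p\right) - 5\right)}{b} = 4 - 2 \frac{2 \left(2 p - 5\right)}{b} = 4 - 2 \frac{2 \left(-5 + 2 p\right)}{b} = 4 - 2 \frac{-10 + 4 p}{b} = 4 - \frac{2 \left(-10 + 4 p\right)}{b}$)
$-42 + t{\left(-6,-2 \right)} y{\left(g{\left(6,q{\left(-1,-5 \right)} \right)} \right)} = -42 + \frac{4 \left(5 - 2 - -12\right)}{-2} \left(-1\right) = -42 + 4 \left(- \frac{1}{2}\right) \left(5 - 2 + 12\right) \left(-1\right) = -42 + 4 \left(- \frac{1}{2}\right) 15 \left(-1\right) = -42 - -30 = -42 + 30 = -12$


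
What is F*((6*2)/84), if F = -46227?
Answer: -46227/7 ≈ -6603.9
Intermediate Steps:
F*((6*2)/84) = -46227*6*2/84 = -554724/84 = -46227*⅐ = -46227/7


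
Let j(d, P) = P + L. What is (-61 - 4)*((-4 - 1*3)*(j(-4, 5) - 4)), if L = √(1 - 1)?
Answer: 455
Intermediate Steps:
L = 0 (L = √0 = 0)
j(d, P) = P (j(d, P) = P + 0 = P)
(-61 - 4)*((-4 - 1*3)*(j(-4, 5) - 4)) = (-61 - 4)*((-4 - 1*3)*(5 - 4)) = -65*(-4 - 3) = -(-455) = -65*(-7) = 455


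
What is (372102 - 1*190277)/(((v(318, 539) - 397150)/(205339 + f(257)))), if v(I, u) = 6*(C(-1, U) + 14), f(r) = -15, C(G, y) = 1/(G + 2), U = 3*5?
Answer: -1866651815/19853 ≈ -94024.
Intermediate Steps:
U = 15
C(G, y) = 1/(2 + G)
v(I, u) = 90 (v(I, u) = 6*(1/(2 - 1) + 14) = 6*(1/1 + 14) = 6*(1 + 14) = 6*15 = 90)
(372102 - 1*190277)/(((v(318, 539) - 397150)/(205339 + f(257)))) = (372102 - 1*190277)/(((90 - 397150)/(205339 - 15))) = (372102 - 190277)/((-397060/205324)) = 181825/((-397060*1/205324)) = 181825/(-99265/51331) = 181825*(-51331/99265) = -1866651815/19853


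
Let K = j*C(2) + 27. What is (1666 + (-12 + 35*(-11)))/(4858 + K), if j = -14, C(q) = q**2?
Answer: 1269/4829 ≈ 0.26279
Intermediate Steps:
K = -29 (K = -14*2**2 + 27 = -14*4 + 27 = -56 + 27 = -29)
(1666 + (-12 + 35*(-11)))/(4858 + K) = (1666 + (-12 + 35*(-11)))/(4858 - 29) = (1666 + (-12 - 385))/4829 = (1666 - 397)*(1/4829) = 1269*(1/4829) = 1269/4829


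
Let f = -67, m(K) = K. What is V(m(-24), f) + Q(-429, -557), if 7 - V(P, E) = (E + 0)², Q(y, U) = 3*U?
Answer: -6153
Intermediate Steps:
V(P, E) = 7 - E² (V(P, E) = 7 - (E + 0)² = 7 - E²)
V(m(-24), f) + Q(-429, -557) = (7 - 1*(-67)²) + 3*(-557) = (7 - 1*4489) - 1671 = (7 - 4489) - 1671 = -4482 - 1671 = -6153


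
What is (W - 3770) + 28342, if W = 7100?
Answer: 31672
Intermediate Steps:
(W - 3770) + 28342 = (7100 - 3770) + 28342 = 3330 + 28342 = 31672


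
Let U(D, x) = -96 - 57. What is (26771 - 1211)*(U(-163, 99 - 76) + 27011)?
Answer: 686490480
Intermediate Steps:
U(D, x) = -153
(26771 - 1211)*(U(-163, 99 - 76) + 27011) = (26771 - 1211)*(-153 + 27011) = 25560*26858 = 686490480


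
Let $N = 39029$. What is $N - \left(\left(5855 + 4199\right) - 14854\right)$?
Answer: $43829$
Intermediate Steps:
$N - \left(\left(5855 + 4199\right) - 14854\right) = 39029 - \left(\left(5855 + 4199\right) - 14854\right) = 39029 - \left(10054 - 14854\right) = 39029 - -4800 = 39029 + 4800 = 43829$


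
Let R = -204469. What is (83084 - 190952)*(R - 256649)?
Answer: 49739876424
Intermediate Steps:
(83084 - 190952)*(R - 256649) = (83084 - 190952)*(-204469 - 256649) = -107868*(-461118) = 49739876424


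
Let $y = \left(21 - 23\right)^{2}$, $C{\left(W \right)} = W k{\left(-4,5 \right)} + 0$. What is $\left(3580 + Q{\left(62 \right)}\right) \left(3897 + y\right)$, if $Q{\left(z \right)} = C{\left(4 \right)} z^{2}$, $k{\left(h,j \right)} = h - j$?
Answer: $-525870404$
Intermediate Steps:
$C{\left(W \right)} = - 9 W$ ($C{\left(W \right)} = W \left(-4 - 5\right) + 0 = W \left(-9\right) + 0 = - 9 W + 0 = - 9 W$)
$y = 4$ ($y = \left(-2\right)^{2} = 4$)
$Q{\left(z \right)} = - 36 z^{2}$ ($Q{\left(z \right)} = \left(-9\right) 4 z^{2} = - 36 z^{2}$)
$\left(3580 + Q{\left(62 \right)}\right) \left(3897 + y\right) = \left(3580 - 36 \cdot 62^{2}\right) \left(3897 + 4\right) = \left(3580 - 138384\right) 3901 = \left(-134804\right) 3901 = -525870404$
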